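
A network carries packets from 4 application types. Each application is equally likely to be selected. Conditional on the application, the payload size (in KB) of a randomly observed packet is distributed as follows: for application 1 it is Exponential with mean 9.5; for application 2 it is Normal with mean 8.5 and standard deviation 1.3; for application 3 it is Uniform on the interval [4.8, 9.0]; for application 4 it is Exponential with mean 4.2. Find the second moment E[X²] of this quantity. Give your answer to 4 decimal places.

For each component E[X²] = Var + (mean)², giving 1: 180.5; 2: 73.94; 3: 49.08; 4: 35.28.
Overall E[X²] = 0.25·180.5 + 0.25·73.94 + 0.25·49.08 + 0.25·35.28 = 84.7.

84.7000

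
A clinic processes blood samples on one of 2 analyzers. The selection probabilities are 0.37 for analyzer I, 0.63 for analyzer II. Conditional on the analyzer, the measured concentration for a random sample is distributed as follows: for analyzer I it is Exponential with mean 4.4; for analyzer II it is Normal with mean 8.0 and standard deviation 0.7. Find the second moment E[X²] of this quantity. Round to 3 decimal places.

54.955

For each component E[X²] = Var + (mean)², giving I: 38.72; II: 64.49.
Overall E[X²] = 0.37·38.72 + 0.63·64.49 = 54.9551.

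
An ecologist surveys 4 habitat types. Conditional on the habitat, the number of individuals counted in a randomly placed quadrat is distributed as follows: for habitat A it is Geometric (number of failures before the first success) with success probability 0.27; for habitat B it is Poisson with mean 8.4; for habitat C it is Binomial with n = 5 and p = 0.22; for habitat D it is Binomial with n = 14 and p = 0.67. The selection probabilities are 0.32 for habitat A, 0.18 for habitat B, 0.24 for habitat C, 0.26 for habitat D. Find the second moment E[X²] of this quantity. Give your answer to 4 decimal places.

43.9335

For each component E[X²] = Var + (mean)², giving A: 17.3237; B: 78.96; C: 2.068; D: 91.0798.
Overall E[X²] = 0.32·17.3237 + 0.18·78.96 + 0.24·2.068 + 0.26·91.0798 = 43.9335.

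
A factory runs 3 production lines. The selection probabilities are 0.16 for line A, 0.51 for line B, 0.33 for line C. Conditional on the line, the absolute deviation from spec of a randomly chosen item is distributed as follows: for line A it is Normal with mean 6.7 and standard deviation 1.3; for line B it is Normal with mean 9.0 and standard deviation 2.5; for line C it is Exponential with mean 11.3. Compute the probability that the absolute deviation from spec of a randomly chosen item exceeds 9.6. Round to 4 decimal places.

Conditional on each line, P(X > 9.6): A: 0.0128482; B: 0.405165; C: 0.427604.
By total probability, P(X > 9.6) = 0.16·0.0128482 + 0.51·0.405165 + 0.33·0.427604 = 0.349799.

0.3498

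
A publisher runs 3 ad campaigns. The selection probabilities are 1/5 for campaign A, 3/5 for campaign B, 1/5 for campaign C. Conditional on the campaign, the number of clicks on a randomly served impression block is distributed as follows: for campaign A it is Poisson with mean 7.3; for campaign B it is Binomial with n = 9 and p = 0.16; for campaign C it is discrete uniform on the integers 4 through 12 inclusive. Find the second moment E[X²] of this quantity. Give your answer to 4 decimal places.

For each component E[X²] = Var + (mean)², giving A: 60.59; B: 3.2832; C: 70.6667.
Overall E[X²] = 0.2·60.59 + 0.6·3.2832 + 0.2·70.6667 = 28.2213.

28.2213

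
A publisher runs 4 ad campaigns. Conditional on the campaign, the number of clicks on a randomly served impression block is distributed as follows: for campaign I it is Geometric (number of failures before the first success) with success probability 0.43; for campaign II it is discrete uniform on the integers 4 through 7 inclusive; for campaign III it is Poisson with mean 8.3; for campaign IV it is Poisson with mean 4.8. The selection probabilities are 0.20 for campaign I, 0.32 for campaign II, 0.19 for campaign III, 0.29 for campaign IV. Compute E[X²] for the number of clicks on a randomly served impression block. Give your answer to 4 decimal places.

For each component E[X²] = Var + (mean)², giving I: 4.83991; II: 31.5; III: 77.19; IV: 27.84.
Overall E[X²] = 0.2·4.83991 + 0.32·31.5 + 0.19·77.19 + 0.29·27.84 = 33.7877.

33.7877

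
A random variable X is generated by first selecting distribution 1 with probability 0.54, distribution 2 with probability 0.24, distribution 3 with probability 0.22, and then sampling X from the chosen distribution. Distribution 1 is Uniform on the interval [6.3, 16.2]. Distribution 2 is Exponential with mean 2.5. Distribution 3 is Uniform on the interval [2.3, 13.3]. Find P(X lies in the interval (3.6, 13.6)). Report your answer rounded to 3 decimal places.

0.648

Conditional on each component, P(3.6 < X < 13.6): 1: 0.737374; 2: 0.232588; 3: 0.881818.
By total probability, P(3.6 < X < 13.6) = 0.54·0.737374 + 0.24·0.232588 + 0.22·0.881818 = 0.648003.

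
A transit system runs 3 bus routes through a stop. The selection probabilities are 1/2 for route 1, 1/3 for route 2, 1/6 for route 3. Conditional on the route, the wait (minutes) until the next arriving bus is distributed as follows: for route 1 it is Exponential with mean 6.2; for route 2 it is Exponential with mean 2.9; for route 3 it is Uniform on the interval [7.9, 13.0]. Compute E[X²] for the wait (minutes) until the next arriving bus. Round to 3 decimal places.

62.608

For each component E[X²] = Var + (mean)², giving 1: 76.88; 2: 16.82; 3: 111.37.
Overall E[X²] = 0.5·76.88 + 0.333333·16.82 + 0.166667·111.37 = 62.6083.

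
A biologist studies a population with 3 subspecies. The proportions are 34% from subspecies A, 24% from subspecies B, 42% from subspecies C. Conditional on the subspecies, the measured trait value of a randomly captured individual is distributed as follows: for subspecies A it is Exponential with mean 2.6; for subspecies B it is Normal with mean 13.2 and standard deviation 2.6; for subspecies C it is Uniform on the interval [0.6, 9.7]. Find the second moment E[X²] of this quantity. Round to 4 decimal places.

For each component E[X²] = Var + (mean)², giving A: 13.52; B: 181; C: 33.4233.
Overall E[X²] = 0.34·13.52 + 0.24·181 + 0.42·33.4233 = 62.0746.

62.0746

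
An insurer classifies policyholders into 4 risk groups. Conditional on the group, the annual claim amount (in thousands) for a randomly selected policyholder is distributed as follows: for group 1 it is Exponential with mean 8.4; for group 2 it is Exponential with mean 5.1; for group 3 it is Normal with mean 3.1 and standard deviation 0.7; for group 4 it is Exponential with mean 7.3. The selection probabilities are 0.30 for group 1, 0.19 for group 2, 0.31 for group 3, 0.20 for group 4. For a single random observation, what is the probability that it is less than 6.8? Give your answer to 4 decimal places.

0.7376

Conditional on each group, P(X < 6.8): 1: 0.55493; 2: 0.736403; 3: 1; 4: 0.60604.
By total probability, P(X < 6.8) = 0.3·0.55493 + 0.19·0.736403 + 0.31·1 + 0.2·0.60604 = 0.737604.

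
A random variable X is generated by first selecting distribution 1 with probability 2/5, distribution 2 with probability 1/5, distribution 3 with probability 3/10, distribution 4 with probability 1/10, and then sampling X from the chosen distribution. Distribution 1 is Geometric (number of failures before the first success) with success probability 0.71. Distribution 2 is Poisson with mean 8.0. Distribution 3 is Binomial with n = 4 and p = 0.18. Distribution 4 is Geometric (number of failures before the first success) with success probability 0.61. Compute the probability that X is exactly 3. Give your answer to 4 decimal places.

Conditional on each component, P(X = 3): 1: 0.0173162; 2: 0.0286261; 3: 0.019129; 4: 0.0361846.
By total probability, P(X = 3) = 0.4·0.0173162 + 0.2·0.0286261 + 0.3·0.019129 + 0.1·0.0361846 = 0.0220089.

0.0220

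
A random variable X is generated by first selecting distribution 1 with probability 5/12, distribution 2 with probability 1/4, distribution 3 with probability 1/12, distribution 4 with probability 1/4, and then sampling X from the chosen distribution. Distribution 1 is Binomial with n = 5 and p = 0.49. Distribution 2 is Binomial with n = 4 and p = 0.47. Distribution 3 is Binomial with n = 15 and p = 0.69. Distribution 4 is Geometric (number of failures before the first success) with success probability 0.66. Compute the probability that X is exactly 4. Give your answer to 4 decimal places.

0.0757

Conditional on each component, P(X = 4): 1: 0.147002; 2: 0.0487968; 3: 0.000786154; 4: 0.00881982.
By total probability, P(X = 4) = 0.416667·0.147002 + 0.25·0.0487968 + 0.0833333·0.000786154 + 0.25·0.00881982 = 0.0757207.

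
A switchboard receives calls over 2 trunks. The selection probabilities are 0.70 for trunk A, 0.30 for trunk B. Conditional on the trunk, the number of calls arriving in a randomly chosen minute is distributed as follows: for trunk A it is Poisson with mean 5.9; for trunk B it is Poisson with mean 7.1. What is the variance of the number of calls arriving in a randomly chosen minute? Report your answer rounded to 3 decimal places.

6.562

Per component, A: μ=5.9, E[X²]=40.71; B: μ=7.1, E[X²]=57.51.
E[X] = 0.7·5.9 + 0.3·7.1 = 6.26.
E[X²] = 0.7·40.71 + 0.3·57.51 = 45.75.
Var(X) = E[X²] − (E[X])² = 45.75 − 39.1876 = 6.5624.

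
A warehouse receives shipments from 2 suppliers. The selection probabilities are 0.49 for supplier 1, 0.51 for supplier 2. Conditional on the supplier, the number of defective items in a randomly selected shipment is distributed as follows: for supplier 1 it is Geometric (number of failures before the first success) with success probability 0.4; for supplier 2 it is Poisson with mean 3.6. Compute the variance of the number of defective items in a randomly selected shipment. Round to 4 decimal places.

4.7756

Per component, 1: μ=1.5, E[X²]=6; 2: μ=3.6, E[X²]=16.56.
E[X] = 0.49·1.5 + 0.51·3.6 = 2.571.
E[X²] = 0.49·6 + 0.51·16.56 = 11.3856.
Var(X) = E[X²] − (E[X])² = 11.3856 − 6.61004 = 4.77556.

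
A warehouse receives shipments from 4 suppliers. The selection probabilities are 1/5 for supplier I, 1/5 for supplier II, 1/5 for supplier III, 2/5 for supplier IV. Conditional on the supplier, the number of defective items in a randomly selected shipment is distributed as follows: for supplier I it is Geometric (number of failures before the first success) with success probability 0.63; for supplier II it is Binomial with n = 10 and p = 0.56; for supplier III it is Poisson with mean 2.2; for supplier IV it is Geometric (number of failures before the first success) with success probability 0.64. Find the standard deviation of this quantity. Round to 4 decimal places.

2.2993

Per component, I: μ=0.587302, E[X²]=1.27715; II: μ=5.6, E[X²]=33.824; III: μ=2.2, E[X²]=7.04; IV: μ=0.5625, E[X²]=1.19531.
E[X] = 0.2·0.587302 + 0.2·5.6 + 0.2·2.2 + 0.4·0.5625 = 1.90246.
E[X²] = 0.2·1.27715 + 0.2·33.824 + 0.2·7.04 + 0.4·1.19531 = 8.90635.
Var(X) = E[X²] − (E[X])² = 8.90635 − 3.61936 = 5.287.
SD(X) = √5.287 = 2.29935.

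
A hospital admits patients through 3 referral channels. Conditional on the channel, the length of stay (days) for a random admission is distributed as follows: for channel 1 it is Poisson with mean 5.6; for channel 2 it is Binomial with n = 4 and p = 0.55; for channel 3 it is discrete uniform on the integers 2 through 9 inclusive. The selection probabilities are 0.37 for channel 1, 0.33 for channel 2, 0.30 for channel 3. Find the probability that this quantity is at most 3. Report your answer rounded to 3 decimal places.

Conditional on each channel, P(X ≤ 3): 1: 0.190622; 2: 0.908494; 3: 0.25.
By total probability, P(X ≤ 3) = 0.37·0.190622 + 0.33·0.908494 + 0.3·0.25 = 0.445333.

0.445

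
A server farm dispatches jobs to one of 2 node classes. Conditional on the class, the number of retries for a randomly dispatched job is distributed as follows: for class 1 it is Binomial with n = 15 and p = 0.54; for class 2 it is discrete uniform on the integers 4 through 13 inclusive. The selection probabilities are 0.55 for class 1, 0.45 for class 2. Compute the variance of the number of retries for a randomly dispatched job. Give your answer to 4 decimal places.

Per component, 1: μ=8.1, E[X²]=69.336; 2: μ=8.5, E[X²]=80.5.
E[X] = 0.55·8.1 + 0.45·8.5 = 8.28.
E[X²] = 0.55·69.336 + 0.45·80.5 = 74.3598.
Var(X) = E[X²] − (E[X])² = 74.3598 − 68.5584 = 5.8014.

5.8014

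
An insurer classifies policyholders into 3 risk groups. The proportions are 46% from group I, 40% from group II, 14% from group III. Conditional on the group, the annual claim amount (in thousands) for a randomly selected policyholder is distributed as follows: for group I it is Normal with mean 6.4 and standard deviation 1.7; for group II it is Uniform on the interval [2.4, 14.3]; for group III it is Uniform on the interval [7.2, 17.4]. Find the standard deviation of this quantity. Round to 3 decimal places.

Per component, I: μ=6.4, E[X²]=43.85; II: μ=8.35, E[X²]=81.5233; III: μ=12.3, E[X²]=159.96.
E[X] = 0.46·6.4 + 0.4·8.35 + 0.14·12.3 = 8.006.
E[X²] = 0.46·43.85 + 0.4·81.5233 + 0.14·159.96 = 75.1747.
Var(X) = E[X²] − (E[X])² = 75.1747 − 64.096 = 11.0787.
SD(X) = √11.0787 = 3.32847.

3.328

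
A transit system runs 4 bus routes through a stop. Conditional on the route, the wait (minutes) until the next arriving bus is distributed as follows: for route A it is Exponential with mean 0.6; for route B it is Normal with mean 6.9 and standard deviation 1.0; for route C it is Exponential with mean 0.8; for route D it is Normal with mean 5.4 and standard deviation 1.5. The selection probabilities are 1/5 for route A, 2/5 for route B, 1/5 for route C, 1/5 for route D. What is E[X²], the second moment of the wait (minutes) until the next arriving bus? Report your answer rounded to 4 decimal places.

26.1260

For each component E[X²] = Var + (mean)², giving A: 0.72; B: 48.61; C: 1.28; D: 31.41.
Overall E[X²] = 0.2·0.72 + 0.4·48.61 + 0.2·1.28 + 0.2·31.41 = 26.126.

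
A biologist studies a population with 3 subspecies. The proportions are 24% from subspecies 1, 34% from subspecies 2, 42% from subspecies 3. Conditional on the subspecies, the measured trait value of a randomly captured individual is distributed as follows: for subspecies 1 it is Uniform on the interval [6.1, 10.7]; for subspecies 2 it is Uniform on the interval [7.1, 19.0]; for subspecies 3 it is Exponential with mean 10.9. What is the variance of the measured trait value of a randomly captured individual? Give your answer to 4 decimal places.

57.3902

Per component, 1: μ=8.4, E[X²]=72.3233; 2: μ=13.05, E[X²]=182.103; 3: μ=10.9, E[X²]=237.62.
E[X] = 0.24·8.4 + 0.34·13.05 + 0.42·10.9 = 11.031.
E[X²] = 0.24·72.3233 + 0.34·182.103 + 0.42·237.62 = 179.073.
Var(X) = E[X²] − (E[X])² = 179.073 − 121.683 = 57.3902.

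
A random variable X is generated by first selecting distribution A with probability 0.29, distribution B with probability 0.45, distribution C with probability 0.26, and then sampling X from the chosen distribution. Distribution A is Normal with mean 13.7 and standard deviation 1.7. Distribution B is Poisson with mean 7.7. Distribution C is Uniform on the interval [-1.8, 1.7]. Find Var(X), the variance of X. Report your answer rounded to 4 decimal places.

Per component, A: μ=13.7, E[X²]=190.58; B: μ=7.7, E[X²]=66.99; C: μ=-0.05, E[X²]=1.02333.
E[X] = 0.29·13.7 + 0.45·7.7 + 0.26·-0.05 = 7.425.
E[X²] = 0.29·190.58 + 0.45·66.99 + 0.26·1.02333 = 85.6798.
Var(X) = E[X²] − (E[X])² = 85.6798 − 55.1306 = 30.5491.

30.5491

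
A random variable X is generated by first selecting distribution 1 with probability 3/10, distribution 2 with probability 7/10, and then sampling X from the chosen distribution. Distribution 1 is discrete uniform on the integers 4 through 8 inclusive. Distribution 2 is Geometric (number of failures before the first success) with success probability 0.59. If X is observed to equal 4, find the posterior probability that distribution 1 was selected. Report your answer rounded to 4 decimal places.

0.8372

Likelihoods P(X=4 | ·): 1: 0.2; 2: 0.016672.
Posterior ∝ prior × likelihood. Numerator for 1: 0.3·0.2 = 0.06.
Normalizing constant: 0.3·0.2 + 0.7·0.016672 = 0.0716704.
P(1 | observation) = 0.06 / 0.0716704 = 0.837166.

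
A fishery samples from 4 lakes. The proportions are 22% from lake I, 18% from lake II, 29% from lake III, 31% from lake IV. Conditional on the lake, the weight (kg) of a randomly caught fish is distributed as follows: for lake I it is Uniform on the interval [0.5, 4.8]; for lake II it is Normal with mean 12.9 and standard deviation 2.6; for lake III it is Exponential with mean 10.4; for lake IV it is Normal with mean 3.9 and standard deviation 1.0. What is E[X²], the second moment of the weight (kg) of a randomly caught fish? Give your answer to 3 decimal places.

100.812

For each component E[X²] = Var + (mean)², giving I: 8.56333; II: 173.17; III: 216.32; IV: 16.21.
Overall E[X²] = 0.22·8.56333 + 0.18·173.17 + 0.29·216.32 + 0.31·16.21 = 100.812.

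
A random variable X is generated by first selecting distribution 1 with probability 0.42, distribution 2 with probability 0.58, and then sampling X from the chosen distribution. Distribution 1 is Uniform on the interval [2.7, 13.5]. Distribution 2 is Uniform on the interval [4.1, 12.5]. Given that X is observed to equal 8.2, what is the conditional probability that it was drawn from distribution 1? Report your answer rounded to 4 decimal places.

0.3603

Likelihoods f(8.2 | ·): 1: 0.0925926; 2: 0.119048.
Posterior ∝ prior × likelihood. Numerator for 1: 0.42·0.0925926 = 0.0388889.
Normalizing constant: 0.42·0.0925926 + 0.58·0.119048 = 0.107937.
P(1 | observation) = 0.0388889 / 0.107937 = 0.360294.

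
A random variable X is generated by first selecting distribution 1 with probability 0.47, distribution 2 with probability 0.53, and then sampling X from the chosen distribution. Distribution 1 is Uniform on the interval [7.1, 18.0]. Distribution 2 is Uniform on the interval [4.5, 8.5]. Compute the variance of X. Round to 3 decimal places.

Per component, 1: μ=12.55, E[X²]=167.403; 2: μ=6.5, E[X²]=43.5833.
E[X] = 0.47·12.55 + 0.53·6.5 = 9.3435.
E[X²] = 0.47·167.403 + 0.53·43.5833 = 101.779.
Var(X) = E[X²] − (E[X])² = 101.779 − 87.301 = 14.4777.

14.478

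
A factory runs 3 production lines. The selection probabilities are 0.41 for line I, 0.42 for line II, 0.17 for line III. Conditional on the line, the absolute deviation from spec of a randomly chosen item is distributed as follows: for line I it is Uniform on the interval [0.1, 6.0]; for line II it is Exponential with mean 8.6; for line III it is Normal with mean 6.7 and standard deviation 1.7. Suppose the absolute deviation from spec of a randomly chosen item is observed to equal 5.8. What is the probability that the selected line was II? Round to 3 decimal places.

Likelihoods f(5.8 | ·): I: 0.169492; II: 0.0592387; III: 0.203986.
Posterior ∝ prior × likelihood. Numerator for II: 0.42·0.0592387 = 0.0248802.
Normalizing constant: 0.41·0.169492 + 0.42·0.0592387 + 0.17·0.203986 = 0.129049.
P(II | observation) = 0.0248802 / 0.129049 = 0.192796.

0.193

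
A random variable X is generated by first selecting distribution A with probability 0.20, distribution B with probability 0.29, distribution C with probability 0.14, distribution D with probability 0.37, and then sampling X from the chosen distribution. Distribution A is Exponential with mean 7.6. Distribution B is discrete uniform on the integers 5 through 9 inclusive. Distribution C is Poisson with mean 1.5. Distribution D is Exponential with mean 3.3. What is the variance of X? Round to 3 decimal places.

Per component, A: μ=7.6, E[X²]=115.52; B: μ=7, E[X²]=51; C: μ=1.5, E[X²]=3.75; D: μ=3.3, E[X²]=21.78.
E[X] = 0.2·7.6 + 0.29·7 + 0.14·1.5 + 0.37·3.3 = 4.981.
E[X²] = 0.2·115.52 + 0.29·51 + 0.14·3.75 + 0.37·21.78 = 46.4776.
Var(X) = E[X²] − (E[X])² = 46.4776 − 24.8104 = 21.6672.

21.667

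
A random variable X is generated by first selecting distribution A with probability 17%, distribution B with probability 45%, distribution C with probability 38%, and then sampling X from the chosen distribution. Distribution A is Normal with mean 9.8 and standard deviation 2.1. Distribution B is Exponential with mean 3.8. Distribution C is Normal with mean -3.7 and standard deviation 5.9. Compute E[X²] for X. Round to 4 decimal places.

48.5025

For each component E[X²] = Var + (mean)², giving A: 100.45; B: 28.88; C: 48.5.
Overall E[X²] = 0.17·100.45 + 0.45·28.88 + 0.38·48.5 = 48.5025.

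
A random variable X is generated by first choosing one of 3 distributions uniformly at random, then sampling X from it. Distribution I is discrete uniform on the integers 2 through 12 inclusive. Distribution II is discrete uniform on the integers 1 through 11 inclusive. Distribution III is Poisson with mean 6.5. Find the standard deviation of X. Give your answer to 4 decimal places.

Per component, I: μ=7, E[X²]=59; II: μ=6, E[X²]=46; III: μ=6.5, E[X²]=48.75.
E[X] = 0.333333·7 + 0.333333·6 + 0.333333·6.5 = 6.5.
E[X²] = 0.333333·59 + 0.333333·46 + 0.333333·48.75 = 51.25.
Var(X) = E[X²] − (E[X])² = 51.25 − 42.25 = 9.
SD(X) = √9 = 3.

3.0000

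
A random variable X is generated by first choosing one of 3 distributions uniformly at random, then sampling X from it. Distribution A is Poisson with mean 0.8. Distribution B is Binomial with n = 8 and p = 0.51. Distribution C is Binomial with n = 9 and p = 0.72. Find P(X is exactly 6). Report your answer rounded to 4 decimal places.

Conditional on each component, P(X = 6): A: 0.000163596; B: 0.118296; C: 0.256891.
By total probability, P(X = 6) = 0.333333·0.000163596 + 0.333333·0.118296 + 0.333333·0.256891 = 0.125117.

0.1251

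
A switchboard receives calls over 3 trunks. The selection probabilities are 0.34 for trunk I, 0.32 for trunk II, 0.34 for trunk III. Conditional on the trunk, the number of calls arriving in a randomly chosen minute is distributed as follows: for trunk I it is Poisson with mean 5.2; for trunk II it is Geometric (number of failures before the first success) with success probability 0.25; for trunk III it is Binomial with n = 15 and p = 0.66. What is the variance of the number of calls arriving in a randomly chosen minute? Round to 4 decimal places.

Per component, I: μ=5.2, E[X²]=32.24; II: μ=3, E[X²]=21; III: μ=9.9, E[X²]=101.376.
E[X] = 0.34·5.2 + 0.32·3 + 0.34·9.9 = 6.094.
E[X²] = 0.34·32.24 + 0.32·21 + 0.34·101.376 = 52.1494.
Var(X) = E[X²] − (E[X])² = 52.1494 − 37.1368 = 15.0126.

15.0126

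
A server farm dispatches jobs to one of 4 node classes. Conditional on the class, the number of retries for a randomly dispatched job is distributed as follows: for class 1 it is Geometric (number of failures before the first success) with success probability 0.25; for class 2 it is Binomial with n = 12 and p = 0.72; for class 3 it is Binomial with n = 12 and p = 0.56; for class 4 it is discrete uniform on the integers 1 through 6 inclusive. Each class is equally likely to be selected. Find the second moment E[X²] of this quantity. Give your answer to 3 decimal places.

For each component E[X²] = Var + (mean)², giving 1: 21; 2: 77.0688; 3: 48.1152; 4: 15.1667.
Overall E[X²] = 0.25·21 + 0.25·77.0688 + 0.25·48.1152 + 0.25·15.1667 = 40.3377.

40.338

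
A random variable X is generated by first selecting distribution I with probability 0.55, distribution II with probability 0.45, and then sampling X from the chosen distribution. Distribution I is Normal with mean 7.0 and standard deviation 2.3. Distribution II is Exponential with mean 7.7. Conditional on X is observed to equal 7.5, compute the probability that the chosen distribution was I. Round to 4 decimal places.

0.8085

Likelihoods f(7.5 | ·): I: 0.169403; II: 0.0490338.
Posterior ∝ prior × likelihood. Numerator for I: 0.55·0.169403 = 0.0931714.
Normalizing constant: 0.55·0.169403 + 0.45·0.0490338 = 0.115237.
P(I | observation) = 0.0931714 / 0.115237 = 0.808523.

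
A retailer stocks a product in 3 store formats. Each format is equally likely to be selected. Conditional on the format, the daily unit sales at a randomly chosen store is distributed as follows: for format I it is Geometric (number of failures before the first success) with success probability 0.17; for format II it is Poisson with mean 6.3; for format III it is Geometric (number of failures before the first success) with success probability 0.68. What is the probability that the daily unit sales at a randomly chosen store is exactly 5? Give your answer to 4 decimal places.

0.0737

Conditional on each format, P(X = 5): I: 0.0669637; II: 0.151868; III: 0.0022817.
By total probability, P(X = 5) = 0.333333·0.0669637 + 0.333333·0.151868 + 0.333333·0.0022817 = 0.0737045.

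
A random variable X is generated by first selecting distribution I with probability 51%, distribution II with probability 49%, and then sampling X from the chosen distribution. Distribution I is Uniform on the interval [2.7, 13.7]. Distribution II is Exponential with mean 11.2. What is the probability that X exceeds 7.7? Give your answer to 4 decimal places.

Conditional on each component, P(X > 7.7): I: 0.545455; II: 0.502832.
By total probability, P(X > 7.7) = 0.51·0.545455 + 0.49·0.502832 = 0.524569.

0.5246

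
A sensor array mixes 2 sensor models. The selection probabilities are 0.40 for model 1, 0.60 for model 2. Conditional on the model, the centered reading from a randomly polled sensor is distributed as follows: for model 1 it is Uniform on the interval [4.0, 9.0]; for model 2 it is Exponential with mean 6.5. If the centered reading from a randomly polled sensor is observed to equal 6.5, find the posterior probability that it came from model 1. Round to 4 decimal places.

0.7020

Likelihoods f(6.5 | ·): 1: 0.2; 2: 0.0565968.
Posterior ∝ prior × likelihood. Numerator for 1: 0.4·0.2 = 0.08.
Normalizing constant: 0.4·0.2 + 0.6·0.0565968 = 0.113958.
P(1 | observation) = 0.08 / 0.113958 = 0.702012.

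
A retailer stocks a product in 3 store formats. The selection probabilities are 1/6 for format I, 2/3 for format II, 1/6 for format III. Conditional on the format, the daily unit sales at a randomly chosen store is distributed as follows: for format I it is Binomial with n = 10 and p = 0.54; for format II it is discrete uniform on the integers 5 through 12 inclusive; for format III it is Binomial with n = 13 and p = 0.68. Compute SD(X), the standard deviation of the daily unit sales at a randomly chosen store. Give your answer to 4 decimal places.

2.4072

Per component, I: μ=5.4, E[X²]=31.644; II: μ=8.5, E[X²]=77.5; III: μ=8.84, E[X²]=80.9744.
E[X] = 0.166667·5.4 + 0.666667·8.5 + 0.166667·8.84 = 8.04.
E[X²] = 0.166667·31.644 + 0.666667·77.5 + 0.166667·80.9744 = 70.4364.
Var(X) = E[X²] − (E[X])² = 70.4364 − 64.6416 = 5.7948.
SD(X) = √5.7948 = 2.40724.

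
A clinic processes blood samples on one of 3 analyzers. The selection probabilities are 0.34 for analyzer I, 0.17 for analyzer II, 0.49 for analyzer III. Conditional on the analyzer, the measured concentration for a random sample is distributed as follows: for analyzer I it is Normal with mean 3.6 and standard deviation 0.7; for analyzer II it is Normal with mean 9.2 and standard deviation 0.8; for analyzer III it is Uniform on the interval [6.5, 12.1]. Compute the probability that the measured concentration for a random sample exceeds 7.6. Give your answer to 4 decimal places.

0.5599

Conditional on each analyzer, P(X > 7.6): I: 5.50829e-09; II: 0.97725; III: 0.803571.
By total probability, P(X > 7.6) = 0.34·5.50829e-09 + 0.17·0.97725 + 0.49·0.803571 = 0.559882.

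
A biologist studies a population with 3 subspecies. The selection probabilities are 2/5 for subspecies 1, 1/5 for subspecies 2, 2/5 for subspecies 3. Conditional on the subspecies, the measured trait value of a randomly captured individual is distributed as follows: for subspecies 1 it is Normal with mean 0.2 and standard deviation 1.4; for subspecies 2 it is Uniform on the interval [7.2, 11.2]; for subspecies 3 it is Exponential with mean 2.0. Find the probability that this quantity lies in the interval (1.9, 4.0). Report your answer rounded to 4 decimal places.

0.1442

Conditional on each subspecies, P(1.9 < X < 4.0): 1: 0.108998; 2: 0; 3: 0.251406.
By total probability, P(1.9 < X < 4.0) = 0.4·0.108998 + 0.2·0 + 0.4·0.251406 = 0.144162.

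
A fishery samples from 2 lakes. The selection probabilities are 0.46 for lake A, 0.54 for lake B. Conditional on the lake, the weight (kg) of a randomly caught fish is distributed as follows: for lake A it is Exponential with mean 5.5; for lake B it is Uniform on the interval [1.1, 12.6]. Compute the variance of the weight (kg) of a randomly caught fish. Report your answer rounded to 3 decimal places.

Per component, A: μ=5.5, E[X²]=60.5; B: μ=6.85, E[X²]=57.9433.
E[X] = 0.46·5.5 + 0.54·6.85 = 6.229.
E[X²] = 0.46·60.5 + 0.54·57.9433 = 59.1194.
Var(X) = E[X²] − (E[X])² = 59.1194 − 38.8004 = 20.319.

20.319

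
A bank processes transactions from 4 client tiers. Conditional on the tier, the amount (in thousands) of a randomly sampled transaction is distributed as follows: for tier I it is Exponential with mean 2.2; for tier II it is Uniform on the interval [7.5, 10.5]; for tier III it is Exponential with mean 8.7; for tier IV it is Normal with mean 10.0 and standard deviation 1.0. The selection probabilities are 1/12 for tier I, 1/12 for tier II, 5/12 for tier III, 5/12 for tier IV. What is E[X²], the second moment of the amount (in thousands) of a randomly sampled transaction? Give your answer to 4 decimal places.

112.7775

For each component E[X²] = Var + (mean)², giving I: 9.68; II: 81.75; III: 151.38; IV: 101.
Overall E[X²] = 0.0833333·9.68 + 0.0833333·81.75 + 0.416667·151.38 + 0.416667·101 = 112.777.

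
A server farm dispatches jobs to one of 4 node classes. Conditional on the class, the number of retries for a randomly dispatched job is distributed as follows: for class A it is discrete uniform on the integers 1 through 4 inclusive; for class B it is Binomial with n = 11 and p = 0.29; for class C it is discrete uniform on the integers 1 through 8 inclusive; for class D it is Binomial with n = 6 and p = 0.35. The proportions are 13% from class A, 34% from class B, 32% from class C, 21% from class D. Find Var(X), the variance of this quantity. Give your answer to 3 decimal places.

Per component, A: μ=2.5, E[X²]=7.5; B: μ=3.19, E[X²]=12.441; C: μ=4.5, E[X²]=25.5; D: μ=2.1, E[X²]=5.775.
E[X] = 0.13·2.5 + 0.34·3.19 + 0.32·4.5 + 0.21·2.1 = 3.2906.
E[X²] = 0.13·7.5 + 0.34·12.441 + 0.32·25.5 + 0.21·5.775 = 14.5777.
Var(X) = E[X²] − (E[X])² = 14.5777 − 10.828 = 3.74964.

3.750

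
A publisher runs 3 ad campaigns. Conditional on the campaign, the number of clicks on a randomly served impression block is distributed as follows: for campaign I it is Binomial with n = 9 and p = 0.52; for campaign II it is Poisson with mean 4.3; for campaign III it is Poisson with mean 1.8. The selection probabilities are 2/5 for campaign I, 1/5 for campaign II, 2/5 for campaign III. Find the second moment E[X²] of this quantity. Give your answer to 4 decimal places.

For each component E[X²] = Var + (mean)², giving I: 24.1488; II: 22.79; III: 5.04.
Overall E[X²] = 0.4·24.1488 + 0.2·22.79 + 0.4·5.04 = 16.2335.

16.2335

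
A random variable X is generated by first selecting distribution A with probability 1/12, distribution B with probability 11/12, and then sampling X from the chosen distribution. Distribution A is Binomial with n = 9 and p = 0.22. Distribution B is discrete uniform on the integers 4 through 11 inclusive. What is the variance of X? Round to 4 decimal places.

Per component, A: μ=1.98, E[X²]=5.4648; B: μ=7.5, E[X²]=61.5.
E[X] = 0.0833333·1.98 + 0.916667·7.5 = 7.04.
E[X²] = 0.0833333·5.4648 + 0.916667·61.5 = 56.8304.
Var(X) = E[X²] − (E[X])² = 56.8304 − 49.5616 = 7.2688.

7.2688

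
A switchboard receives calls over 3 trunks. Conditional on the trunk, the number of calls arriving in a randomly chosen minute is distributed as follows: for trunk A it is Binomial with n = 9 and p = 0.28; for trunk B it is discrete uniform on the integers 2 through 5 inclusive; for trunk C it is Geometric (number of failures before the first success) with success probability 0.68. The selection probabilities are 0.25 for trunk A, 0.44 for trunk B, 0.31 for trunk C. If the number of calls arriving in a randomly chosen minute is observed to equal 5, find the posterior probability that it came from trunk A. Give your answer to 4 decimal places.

0.1163

Likelihoods P(X=5 | ·): A: 0.0582761; B: 0.25; C: 0.0022817.
Posterior ∝ prior × likelihood. Numerator for A: 0.25·0.0582761 = 0.014569.
Normalizing constant: 0.25·0.0582761 + 0.44·0.25 + 0.31·0.0022817 = 0.125276.
P(A | observation) = 0.014569 / 0.125276 = 0.116295.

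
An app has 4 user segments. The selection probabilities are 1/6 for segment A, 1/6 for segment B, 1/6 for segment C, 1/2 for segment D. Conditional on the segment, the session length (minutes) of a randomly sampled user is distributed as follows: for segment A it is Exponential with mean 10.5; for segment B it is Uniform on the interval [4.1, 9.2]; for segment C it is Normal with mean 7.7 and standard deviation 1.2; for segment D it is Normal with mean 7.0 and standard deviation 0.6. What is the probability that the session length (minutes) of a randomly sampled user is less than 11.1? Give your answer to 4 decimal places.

0.9417

Conditional on each segment, P(X < 11.1): A: 0.652553; B: 1; C: 0.997697; D: 1.
By total probability, P(X < 11.1) = 0.166667·0.652553 + 0.166667·1 + 0.166667·0.997697 + 0.5·1 = 0.941708.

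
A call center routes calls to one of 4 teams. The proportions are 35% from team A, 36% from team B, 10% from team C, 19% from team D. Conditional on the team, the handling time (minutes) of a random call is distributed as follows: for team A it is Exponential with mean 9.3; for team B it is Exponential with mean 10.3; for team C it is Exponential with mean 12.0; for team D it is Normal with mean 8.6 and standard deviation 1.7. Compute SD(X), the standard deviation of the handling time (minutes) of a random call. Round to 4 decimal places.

Per component, A: μ=9.3, E[X²]=172.98; B: μ=10.3, E[X²]=212.18; C: μ=12, E[X²]=288; D: μ=8.6, E[X²]=76.85.
E[X] = 0.35·9.3 + 0.36·10.3 + 0.1·12 + 0.19·8.6 = 9.797.
E[X²] = 0.35·172.98 + 0.36·212.18 + 0.1·288 + 0.19·76.85 = 180.329.
Var(X) = E[X²] − (E[X])² = 180.329 − 95.9812 = 84.3481.
SD(X) = √84.3481 = 9.18412.

9.1841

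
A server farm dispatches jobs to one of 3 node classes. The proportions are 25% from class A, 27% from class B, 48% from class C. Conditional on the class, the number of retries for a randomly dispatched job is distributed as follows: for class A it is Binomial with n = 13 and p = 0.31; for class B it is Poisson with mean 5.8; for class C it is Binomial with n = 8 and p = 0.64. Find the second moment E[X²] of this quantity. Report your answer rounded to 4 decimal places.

28.8718

For each component E[X²] = Var + (mean)², giving A: 19.0216; B: 39.44; C: 28.0576.
Overall E[X²] = 0.25·19.0216 + 0.27·39.44 + 0.48·28.0576 = 28.8718.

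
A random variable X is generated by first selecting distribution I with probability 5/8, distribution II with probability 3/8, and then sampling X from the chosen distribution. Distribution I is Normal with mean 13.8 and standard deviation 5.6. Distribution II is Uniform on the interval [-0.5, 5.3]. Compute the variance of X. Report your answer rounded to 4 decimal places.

Per component, I: μ=13.8, E[X²]=221.8; II: μ=2.4, E[X²]=8.56333.
E[X] = 0.625·13.8 + 0.375·2.4 = 9.525.
E[X²] = 0.625·221.8 + 0.375·8.56333 = 141.836.
Var(X) = E[X²] − (E[X])² = 141.836 − 90.7256 = 51.1106.

51.1106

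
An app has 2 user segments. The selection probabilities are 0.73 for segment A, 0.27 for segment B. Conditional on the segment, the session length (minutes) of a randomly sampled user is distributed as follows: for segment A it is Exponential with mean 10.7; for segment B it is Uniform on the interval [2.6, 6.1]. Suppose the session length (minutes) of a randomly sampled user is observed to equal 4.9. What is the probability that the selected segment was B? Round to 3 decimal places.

0.641

Likelihoods f(4.9 | ·): A: 0.0591199; B: 0.285714.
Posterior ∝ prior × likelihood. Numerator for B: 0.27·0.285714 = 0.0771429.
Normalizing constant: 0.73·0.0591199 + 0.27·0.285714 = 0.1203.
P(B | observation) = 0.0771429 / 0.1203 = 0.641252.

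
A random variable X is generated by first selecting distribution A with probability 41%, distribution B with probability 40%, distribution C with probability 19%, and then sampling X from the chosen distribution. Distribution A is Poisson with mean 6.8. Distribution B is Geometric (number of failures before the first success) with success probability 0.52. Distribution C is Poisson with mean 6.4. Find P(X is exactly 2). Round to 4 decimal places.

Conditional on each component, P(X = 2): A: 0.0257505; B: 0.119808; C: 0.0340287.
By total probability, P(X = 2) = 0.41·0.0257505 + 0.4·0.119808 + 0.19·0.0340287 = 0.0649463.

0.0649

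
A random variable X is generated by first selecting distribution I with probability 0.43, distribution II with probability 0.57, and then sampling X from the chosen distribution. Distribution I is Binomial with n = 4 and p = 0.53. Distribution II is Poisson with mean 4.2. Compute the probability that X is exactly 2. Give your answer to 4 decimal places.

Conditional on each component, P(X = 2): I: 0.372305; II: 0.132261.
By total probability, P(X = 2) = 0.43·0.372305 + 0.57·0.132261 = 0.23548.

0.2355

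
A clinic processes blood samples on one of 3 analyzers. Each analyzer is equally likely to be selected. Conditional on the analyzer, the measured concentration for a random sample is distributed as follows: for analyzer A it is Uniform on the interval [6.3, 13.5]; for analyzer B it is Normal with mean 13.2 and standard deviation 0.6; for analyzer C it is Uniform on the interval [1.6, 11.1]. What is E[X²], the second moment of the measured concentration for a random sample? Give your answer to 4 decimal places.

108.2578

For each component E[X²] = Var + (mean)², giving A: 102.33; B: 174.6; C: 47.8433.
Overall E[X²] = 0.333333·102.33 + 0.333333·174.6 + 0.333333·47.8433 = 108.258.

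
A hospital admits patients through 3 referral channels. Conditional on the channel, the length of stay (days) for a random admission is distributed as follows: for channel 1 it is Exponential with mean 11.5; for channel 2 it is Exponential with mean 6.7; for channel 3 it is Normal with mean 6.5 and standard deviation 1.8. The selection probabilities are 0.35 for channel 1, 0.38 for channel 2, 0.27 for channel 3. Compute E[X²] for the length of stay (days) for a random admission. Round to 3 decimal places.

For each component E[X²] = Var + (mean)², giving 1: 264.5; 2: 89.78; 3: 45.49.
Overall E[X²] = 0.35·264.5 + 0.38·89.78 + 0.27·45.49 = 138.974.

138.974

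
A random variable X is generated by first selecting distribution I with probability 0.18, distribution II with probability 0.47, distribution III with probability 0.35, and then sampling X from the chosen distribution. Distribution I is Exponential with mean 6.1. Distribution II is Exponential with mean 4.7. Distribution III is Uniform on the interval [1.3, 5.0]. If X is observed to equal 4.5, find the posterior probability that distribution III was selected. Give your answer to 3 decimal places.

Likelihoods f(4.5 | ·): I: 0.0783951; II: 0.0816748; III: 0.27027.
Posterior ∝ prior × likelihood. Numerator for III: 0.35·0.27027 = 0.0945946.
Normalizing constant: 0.18·0.0783951 + 0.47·0.0816748 + 0.35·0.27027 = 0.147093.
P(III | observation) = 0.0945946 / 0.147093 = 0.643094.

0.643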